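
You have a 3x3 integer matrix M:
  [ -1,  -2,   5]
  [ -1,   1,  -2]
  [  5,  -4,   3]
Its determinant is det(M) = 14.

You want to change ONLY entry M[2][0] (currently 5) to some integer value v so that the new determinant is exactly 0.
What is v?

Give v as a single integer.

det is linear in entry M[2][0]: det = old_det + (v - 5) * C_20
Cofactor C_20 = -1
Want det = 0: 14 + (v - 5) * -1 = 0
  (v - 5) = -14 / -1 = 14
  v = 5 + (14) = 19

Answer: 19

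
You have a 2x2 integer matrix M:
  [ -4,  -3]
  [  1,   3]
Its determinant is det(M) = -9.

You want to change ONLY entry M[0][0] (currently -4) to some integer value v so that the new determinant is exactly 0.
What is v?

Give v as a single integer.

det is linear in entry M[0][0]: det = old_det + (v - -4) * C_00
Cofactor C_00 = 3
Want det = 0: -9 + (v - -4) * 3 = 0
  (v - -4) = 9 / 3 = 3
  v = -4 + (3) = -1

Answer: -1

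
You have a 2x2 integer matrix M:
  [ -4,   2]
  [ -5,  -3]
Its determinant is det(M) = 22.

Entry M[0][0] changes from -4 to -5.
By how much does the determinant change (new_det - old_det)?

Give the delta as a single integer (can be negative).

Answer: 3

Derivation:
Cofactor C_00 = -3
Entry delta = -5 - -4 = -1
Det delta = entry_delta * cofactor = -1 * -3 = 3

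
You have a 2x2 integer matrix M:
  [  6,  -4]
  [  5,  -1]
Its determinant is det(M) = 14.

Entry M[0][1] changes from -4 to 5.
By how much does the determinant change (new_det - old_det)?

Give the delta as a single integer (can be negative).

Answer: -45

Derivation:
Cofactor C_01 = -5
Entry delta = 5 - -4 = 9
Det delta = entry_delta * cofactor = 9 * -5 = -45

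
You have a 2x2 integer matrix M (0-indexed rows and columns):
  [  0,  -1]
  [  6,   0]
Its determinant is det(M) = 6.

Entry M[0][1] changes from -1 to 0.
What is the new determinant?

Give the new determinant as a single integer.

det is linear in row 0: changing M[0][1] by delta changes det by delta * cofactor(0,1).
Cofactor C_01 = (-1)^(0+1) * minor(0,1) = -6
Entry delta = 0 - -1 = 1
Det delta = 1 * -6 = -6
New det = 6 + -6 = 0

Answer: 0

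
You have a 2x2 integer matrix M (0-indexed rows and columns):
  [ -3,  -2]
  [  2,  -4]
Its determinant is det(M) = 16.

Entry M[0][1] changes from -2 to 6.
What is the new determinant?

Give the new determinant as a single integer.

Answer: 0

Derivation:
det is linear in row 0: changing M[0][1] by delta changes det by delta * cofactor(0,1).
Cofactor C_01 = (-1)^(0+1) * minor(0,1) = -2
Entry delta = 6 - -2 = 8
Det delta = 8 * -2 = -16
New det = 16 + -16 = 0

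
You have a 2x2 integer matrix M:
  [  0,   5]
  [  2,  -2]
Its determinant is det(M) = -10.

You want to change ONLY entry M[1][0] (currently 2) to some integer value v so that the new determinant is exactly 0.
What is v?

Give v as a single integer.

Answer: 0

Derivation:
det is linear in entry M[1][0]: det = old_det + (v - 2) * C_10
Cofactor C_10 = -5
Want det = 0: -10 + (v - 2) * -5 = 0
  (v - 2) = 10 / -5 = -2
  v = 2 + (-2) = 0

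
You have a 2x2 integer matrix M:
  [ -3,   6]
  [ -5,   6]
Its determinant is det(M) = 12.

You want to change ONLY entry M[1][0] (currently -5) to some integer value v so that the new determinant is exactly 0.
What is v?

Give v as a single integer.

Answer: -3

Derivation:
det is linear in entry M[1][0]: det = old_det + (v - -5) * C_10
Cofactor C_10 = -6
Want det = 0: 12 + (v - -5) * -6 = 0
  (v - -5) = -12 / -6 = 2
  v = -5 + (2) = -3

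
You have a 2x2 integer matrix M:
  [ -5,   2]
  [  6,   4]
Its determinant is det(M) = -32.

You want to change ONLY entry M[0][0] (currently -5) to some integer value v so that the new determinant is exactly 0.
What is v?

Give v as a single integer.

Answer: 3

Derivation:
det is linear in entry M[0][0]: det = old_det + (v - -5) * C_00
Cofactor C_00 = 4
Want det = 0: -32 + (v - -5) * 4 = 0
  (v - -5) = 32 / 4 = 8
  v = -5 + (8) = 3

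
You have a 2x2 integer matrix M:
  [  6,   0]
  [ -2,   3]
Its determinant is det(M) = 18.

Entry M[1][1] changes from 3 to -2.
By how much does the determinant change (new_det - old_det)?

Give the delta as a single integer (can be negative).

Cofactor C_11 = 6
Entry delta = -2 - 3 = -5
Det delta = entry_delta * cofactor = -5 * 6 = -30

Answer: -30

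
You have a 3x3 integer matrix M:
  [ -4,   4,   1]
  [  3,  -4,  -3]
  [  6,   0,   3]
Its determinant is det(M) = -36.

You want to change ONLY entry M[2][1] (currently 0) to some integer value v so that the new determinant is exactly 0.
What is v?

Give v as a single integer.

det is linear in entry M[2][1]: det = old_det + (v - 0) * C_21
Cofactor C_21 = -9
Want det = 0: -36 + (v - 0) * -9 = 0
  (v - 0) = 36 / -9 = -4
  v = 0 + (-4) = -4

Answer: -4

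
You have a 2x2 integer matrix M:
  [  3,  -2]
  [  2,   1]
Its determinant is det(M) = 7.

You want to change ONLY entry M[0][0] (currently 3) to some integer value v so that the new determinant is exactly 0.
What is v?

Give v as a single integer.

det is linear in entry M[0][0]: det = old_det + (v - 3) * C_00
Cofactor C_00 = 1
Want det = 0: 7 + (v - 3) * 1 = 0
  (v - 3) = -7 / 1 = -7
  v = 3 + (-7) = -4

Answer: -4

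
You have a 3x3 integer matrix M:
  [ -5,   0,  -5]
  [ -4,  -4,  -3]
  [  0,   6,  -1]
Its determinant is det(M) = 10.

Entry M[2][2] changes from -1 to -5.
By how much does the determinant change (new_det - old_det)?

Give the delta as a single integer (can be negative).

Answer: -80

Derivation:
Cofactor C_22 = 20
Entry delta = -5 - -1 = -4
Det delta = entry_delta * cofactor = -4 * 20 = -80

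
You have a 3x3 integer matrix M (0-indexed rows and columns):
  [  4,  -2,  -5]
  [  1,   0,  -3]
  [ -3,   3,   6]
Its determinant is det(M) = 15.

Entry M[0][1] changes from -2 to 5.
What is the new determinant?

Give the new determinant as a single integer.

det is linear in row 0: changing M[0][1] by delta changes det by delta * cofactor(0,1).
Cofactor C_01 = (-1)^(0+1) * minor(0,1) = 3
Entry delta = 5 - -2 = 7
Det delta = 7 * 3 = 21
New det = 15 + 21 = 36

Answer: 36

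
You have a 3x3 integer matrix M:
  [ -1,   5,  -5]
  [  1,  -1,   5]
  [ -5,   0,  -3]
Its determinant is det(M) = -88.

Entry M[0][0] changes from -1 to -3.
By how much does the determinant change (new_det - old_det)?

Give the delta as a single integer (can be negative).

Answer: -6

Derivation:
Cofactor C_00 = 3
Entry delta = -3 - -1 = -2
Det delta = entry_delta * cofactor = -2 * 3 = -6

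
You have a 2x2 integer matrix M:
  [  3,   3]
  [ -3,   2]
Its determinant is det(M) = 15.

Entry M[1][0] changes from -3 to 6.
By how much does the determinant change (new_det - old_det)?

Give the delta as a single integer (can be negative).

Answer: -27

Derivation:
Cofactor C_10 = -3
Entry delta = 6 - -3 = 9
Det delta = entry_delta * cofactor = 9 * -3 = -27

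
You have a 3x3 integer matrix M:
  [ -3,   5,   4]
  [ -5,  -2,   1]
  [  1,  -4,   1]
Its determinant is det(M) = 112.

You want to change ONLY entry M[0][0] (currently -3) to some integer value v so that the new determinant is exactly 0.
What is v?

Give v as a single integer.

Answer: -59

Derivation:
det is linear in entry M[0][0]: det = old_det + (v - -3) * C_00
Cofactor C_00 = 2
Want det = 0: 112 + (v - -3) * 2 = 0
  (v - -3) = -112 / 2 = -56
  v = -3 + (-56) = -59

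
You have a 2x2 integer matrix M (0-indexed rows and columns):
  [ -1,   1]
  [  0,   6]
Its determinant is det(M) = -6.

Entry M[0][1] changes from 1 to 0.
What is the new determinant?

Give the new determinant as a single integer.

Answer: -6

Derivation:
det is linear in row 0: changing M[0][1] by delta changes det by delta * cofactor(0,1).
Cofactor C_01 = (-1)^(0+1) * minor(0,1) = 0
Entry delta = 0 - 1 = -1
Det delta = -1 * 0 = 0
New det = -6 + 0 = -6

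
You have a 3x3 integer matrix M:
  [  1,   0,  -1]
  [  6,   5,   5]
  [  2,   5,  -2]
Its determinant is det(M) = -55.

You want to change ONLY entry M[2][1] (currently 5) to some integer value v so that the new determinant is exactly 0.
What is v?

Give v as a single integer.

Answer: 0

Derivation:
det is linear in entry M[2][1]: det = old_det + (v - 5) * C_21
Cofactor C_21 = -11
Want det = 0: -55 + (v - 5) * -11 = 0
  (v - 5) = 55 / -11 = -5
  v = 5 + (-5) = 0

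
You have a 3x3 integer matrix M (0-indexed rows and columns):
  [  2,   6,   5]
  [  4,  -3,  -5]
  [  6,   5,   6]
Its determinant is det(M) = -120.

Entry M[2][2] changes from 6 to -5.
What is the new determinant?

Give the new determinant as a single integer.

det is linear in row 2: changing M[2][2] by delta changes det by delta * cofactor(2,2).
Cofactor C_22 = (-1)^(2+2) * minor(2,2) = -30
Entry delta = -5 - 6 = -11
Det delta = -11 * -30 = 330
New det = -120 + 330 = 210

Answer: 210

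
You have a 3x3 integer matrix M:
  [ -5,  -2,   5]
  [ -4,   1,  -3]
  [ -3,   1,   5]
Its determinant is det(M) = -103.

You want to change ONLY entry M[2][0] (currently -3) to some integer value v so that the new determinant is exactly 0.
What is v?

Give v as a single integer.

det is linear in entry M[2][0]: det = old_det + (v - -3) * C_20
Cofactor C_20 = 1
Want det = 0: -103 + (v - -3) * 1 = 0
  (v - -3) = 103 / 1 = 103
  v = -3 + (103) = 100

Answer: 100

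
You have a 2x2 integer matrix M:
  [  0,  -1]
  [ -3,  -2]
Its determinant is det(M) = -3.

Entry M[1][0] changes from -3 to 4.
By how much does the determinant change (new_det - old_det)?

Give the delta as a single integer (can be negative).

Cofactor C_10 = 1
Entry delta = 4 - -3 = 7
Det delta = entry_delta * cofactor = 7 * 1 = 7

Answer: 7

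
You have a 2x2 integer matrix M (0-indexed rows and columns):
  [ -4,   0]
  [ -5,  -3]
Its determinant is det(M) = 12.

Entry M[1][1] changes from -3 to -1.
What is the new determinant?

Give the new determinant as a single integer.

Answer: 4

Derivation:
det is linear in row 1: changing M[1][1] by delta changes det by delta * cofactor(1,1).
Cofactor C_11 = (-1)^(1+1) * minor(1,1) = -4
Entry delta = -1 - -3 = 2
Det delta = 2 * -4 = -8
New det = 12 + -8 = 4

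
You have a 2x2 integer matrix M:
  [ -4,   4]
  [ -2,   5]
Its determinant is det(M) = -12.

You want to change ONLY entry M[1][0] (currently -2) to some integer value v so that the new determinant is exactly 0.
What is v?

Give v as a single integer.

Answer: -5

Derivation:
det is linear in entry M[1][0]: det = old_det + (v - -2) * C_10
Cofactor C_10 = -4
Want det = 0: -12 + (v - -2) * -4 = 0
  (v - -2) = 12 / -4 = -3
  v = -2 + (-3) = -5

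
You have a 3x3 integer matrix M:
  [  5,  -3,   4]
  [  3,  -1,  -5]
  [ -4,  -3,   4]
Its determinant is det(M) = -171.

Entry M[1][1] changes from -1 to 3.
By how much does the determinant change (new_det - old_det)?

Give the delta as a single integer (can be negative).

Cofactor C_11 = 36
Entry delta = 3 - -1 = 4
Det delta = entry_delta * cofactor = 4 * 36 = 144

Answer: 144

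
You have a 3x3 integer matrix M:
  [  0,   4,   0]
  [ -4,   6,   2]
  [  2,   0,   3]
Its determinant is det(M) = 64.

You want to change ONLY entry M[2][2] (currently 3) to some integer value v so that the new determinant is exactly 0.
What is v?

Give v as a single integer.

Answer: -1

Derivation:
det is linear in entry M[2][2]: det = old_det + (v - 3) * C_22
Cofactor C_22 = 16
Want det = 0: 64 + (v - 3) * 16 = 0
  (v - 3) = -64 / 16 = -4
  v = 3 + (-4) = -1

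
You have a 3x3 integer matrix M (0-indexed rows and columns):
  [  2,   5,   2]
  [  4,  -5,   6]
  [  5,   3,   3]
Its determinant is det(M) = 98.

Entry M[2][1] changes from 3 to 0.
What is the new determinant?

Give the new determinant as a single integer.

Answer: 110

Derivation:
det is linear in row 2: changing M[2][1] by delta changes det by delta * cofactor(2,1).
Cofactor C_21 = (-1)^(2+1) * minor(2,1) = -4
Entry delta = 0 - 3 = -3
Det delta = -3 * -4 = 12
New det = 98 + 12 = 110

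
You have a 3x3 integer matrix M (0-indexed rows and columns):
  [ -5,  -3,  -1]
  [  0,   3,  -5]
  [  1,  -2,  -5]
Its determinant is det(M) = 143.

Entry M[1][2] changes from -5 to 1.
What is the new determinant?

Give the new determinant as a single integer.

det is linear in row 1: changing M[1][2] by delta changes det by delta * cofactor(1,2).
Cofactor C_12 = (-1)^(1+2) * minor(1,2) = -13
Entry delta = 1 - -5 = 6
Det delta = 6 * -13 = -78
New det = 143 + -78 = 65

Answer: 65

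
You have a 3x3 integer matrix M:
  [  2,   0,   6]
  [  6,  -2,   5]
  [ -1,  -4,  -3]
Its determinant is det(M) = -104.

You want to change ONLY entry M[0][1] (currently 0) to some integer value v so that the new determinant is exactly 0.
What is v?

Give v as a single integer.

Answer: 8

Derivation:
det is linear in entry M[0][1]: det = old_det + (v - 0) * C_01
Cofactor C_01 = 13
Want det = 0: -104 + (v - 0) * 13 = 0
  (v - 0) = 104 / 13 = 8
  v = 0 + (8) = 8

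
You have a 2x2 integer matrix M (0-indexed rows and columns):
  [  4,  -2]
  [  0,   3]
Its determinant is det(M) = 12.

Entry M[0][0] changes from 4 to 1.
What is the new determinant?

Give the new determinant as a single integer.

det is linear in row 0: changing M[0][0] by delta changes det by delta * cofactor(0,0).
Cofactor C_00 = (-1)^(0+0) * minor(0,0) = 3
Entry delta = 1 - 4 = -3
Det delta = -3 * 3 = -9
New det = 12 + -9 = 3

Answer: 3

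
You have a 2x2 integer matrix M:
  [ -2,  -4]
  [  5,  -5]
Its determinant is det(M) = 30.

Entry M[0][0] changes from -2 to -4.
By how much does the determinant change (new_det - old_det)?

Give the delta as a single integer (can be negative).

Cofactor C_00 = -5
Entry delta = -4 - -2 = -2
Det delta = entry_delta * cofactor = -2 * -5 = 10

Answer: 10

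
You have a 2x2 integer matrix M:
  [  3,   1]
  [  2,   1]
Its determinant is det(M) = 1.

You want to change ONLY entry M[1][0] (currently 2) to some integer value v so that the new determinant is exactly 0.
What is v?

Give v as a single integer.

det is linear in entry M[1][0]: det = old_det + (v - 2) * C_10
Cofactor C_10 = -1
Want det = 0: 1 + (v - 2) * -1 = 0
  (v - 2) = -1 / -1 = 1
  v = 2 + (1) = 3

Answer: 3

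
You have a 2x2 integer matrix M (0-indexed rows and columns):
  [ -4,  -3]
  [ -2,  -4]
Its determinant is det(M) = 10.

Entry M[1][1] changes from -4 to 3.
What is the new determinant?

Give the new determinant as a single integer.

Answer: -18

Derivation:
det is linear in row 1: changing M[1][1] by delta changes det by delta * cofactor(1,1).
Cofactor C_11 = (-1)^(1+1) * minor(1,1) = -4
Entry delta = 3 - -4 = 7
Det delta = 7 * -4 = -28
New det = 10 + -28 = -18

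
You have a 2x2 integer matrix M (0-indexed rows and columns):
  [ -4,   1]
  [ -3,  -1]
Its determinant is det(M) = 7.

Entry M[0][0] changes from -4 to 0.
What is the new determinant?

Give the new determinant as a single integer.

Answer: 3

Derivation:
det is linear in row 0: changing M[0][0] by delta changes det by delta * cofactor(0,0).
Cofactor C_00 = (-1)^(0+0) * minor(0,0) = -1
Entry delta = 0 - -4 = 4
Det delta = 4 * -1 = -4
New det = 7 + -4 = 3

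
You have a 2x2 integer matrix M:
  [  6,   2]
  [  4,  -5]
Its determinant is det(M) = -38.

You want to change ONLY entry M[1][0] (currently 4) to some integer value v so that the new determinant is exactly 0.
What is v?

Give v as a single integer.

Answer: -15

Derivation:
det is linear in entry M[1][0]: det = old_det + (v - 4) * C_10
Cofactor C_10 = -2
Want det = 0: -38 + (v - 4) * -2 = 0
  (v - 4) = 38 / -2 = -19
  v = 4 + (-19) = -15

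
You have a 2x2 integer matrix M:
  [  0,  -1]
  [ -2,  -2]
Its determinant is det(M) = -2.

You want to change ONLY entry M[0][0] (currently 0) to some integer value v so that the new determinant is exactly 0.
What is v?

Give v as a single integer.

Answer: -1

Derivation:
det is linear in entry M[0][0]: det = old_det + (v - 0) * C_00
Cofactor C_00 = -2
Want det = 0: -2 + (v - 0) * -2 = 0
  (v - 0) = 2 / -2 = -1
  v = 0 + (-1) = -1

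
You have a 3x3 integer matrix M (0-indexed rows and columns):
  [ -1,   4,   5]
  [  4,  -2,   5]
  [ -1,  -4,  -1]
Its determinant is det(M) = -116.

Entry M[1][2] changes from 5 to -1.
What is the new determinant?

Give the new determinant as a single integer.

det is linear in row 1: changing M[1][2] by delta changes det by delta * cofactor(1,2).
Cofactor C_12 = (-1)^(1+2) * minor(1,2) = -8
Entry delta = -1 - 5 = -6
Det delta = -6 * -8 = 48
New det = -116 + 48 = -68

Answer: -68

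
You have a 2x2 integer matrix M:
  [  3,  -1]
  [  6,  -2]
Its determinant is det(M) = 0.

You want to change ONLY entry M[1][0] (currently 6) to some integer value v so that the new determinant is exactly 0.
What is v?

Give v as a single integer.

Answer: 6

Derivation:
det is linear in entry M[1][0]: det = old_det + (v - 6) * C_10
Cofactor C_10 = 1
Want det = 0: 0 + (v - 6) * 1 = 0
  (v - 6) = 0 / 1 = 0
  v = 6 + (0) = 6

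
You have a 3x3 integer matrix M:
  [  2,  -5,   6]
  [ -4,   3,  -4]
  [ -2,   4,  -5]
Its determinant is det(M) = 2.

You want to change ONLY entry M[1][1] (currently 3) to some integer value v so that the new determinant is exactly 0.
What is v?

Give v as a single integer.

det is linear in entry M[1][1]: det = old_det + (v - 3) * C_11
Cofactor C_11 = 2
Want det = 0: 2 + (v - 3) * 2 = 0
  (v - 3) = -2 / 2 = -1
  v = 3 + (-1) = 2

Answer: 2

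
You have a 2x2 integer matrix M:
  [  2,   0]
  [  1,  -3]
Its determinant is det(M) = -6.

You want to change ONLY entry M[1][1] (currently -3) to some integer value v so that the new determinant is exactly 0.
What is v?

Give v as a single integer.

det is linear in entry M[1][1]: det = old_det + (v - -3) * C_11
Cofactor C_11 = 2
Want det = 0: -6 + (v - -3) * 2 = 0
  (v - -3) = 6 / 2 = 3
  v = -3 + (3) = 0

Answer: 0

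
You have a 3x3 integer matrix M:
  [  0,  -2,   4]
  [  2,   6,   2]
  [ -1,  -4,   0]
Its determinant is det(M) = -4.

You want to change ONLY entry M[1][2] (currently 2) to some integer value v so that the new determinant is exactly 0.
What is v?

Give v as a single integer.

det is linear in entry M[1][2]: det = old_det + (v - 2) * C_12
Cofactor C_12 = 2
Want det = 0: -4 + (v - 2) * 2 = 0
  (v - 2) = 4 / 2 = 2
  v = 2 + (2) = 4

Answer: 4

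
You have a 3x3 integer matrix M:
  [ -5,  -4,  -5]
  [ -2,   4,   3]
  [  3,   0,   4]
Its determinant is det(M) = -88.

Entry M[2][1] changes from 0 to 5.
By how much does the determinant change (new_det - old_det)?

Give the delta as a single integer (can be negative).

Answer: 125

Derivation:
Cofactor C_21 = 25
Entry delta = 5 - 0 = 5
Det delta = entry_delta * cofactor = 5 * 25 = 125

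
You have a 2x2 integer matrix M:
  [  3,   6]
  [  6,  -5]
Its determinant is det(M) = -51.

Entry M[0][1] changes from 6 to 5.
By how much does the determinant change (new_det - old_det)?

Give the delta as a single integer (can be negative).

Answer: 6

Derivation:
Cofactor C_01 = -6
Entry delta = 5 - 6 = -1
Det delta = entry_delta * cofactor = -1 * -6 = 6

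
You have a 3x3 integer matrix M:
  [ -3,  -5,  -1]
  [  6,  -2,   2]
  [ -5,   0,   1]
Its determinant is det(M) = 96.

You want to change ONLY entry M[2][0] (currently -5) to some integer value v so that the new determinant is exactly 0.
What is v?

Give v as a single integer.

det is linear in entry M[2][0]: det = old_det + (v - -5) * C_20
Cofactor C_20 = -12
Want det = 0: 96 + (v - -5) * -12 = 0
  (v - -5) = -96 / -12 = 8
  v = -5 + (8) = 3

Answer: 3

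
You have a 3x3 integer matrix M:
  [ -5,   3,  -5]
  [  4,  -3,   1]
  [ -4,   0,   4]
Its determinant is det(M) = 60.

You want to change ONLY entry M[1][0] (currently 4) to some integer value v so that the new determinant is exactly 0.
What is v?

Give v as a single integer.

det is linear in entry M[1][0]: det = old_det + (v - 4) * C_10
Cofactor C_10 = -12
Want det = 0: 60 + (v - 4) * -12 = 0
  (v - 4) = -60 / -12 = 5
  v = 4 + (5) = 9

Answer: 9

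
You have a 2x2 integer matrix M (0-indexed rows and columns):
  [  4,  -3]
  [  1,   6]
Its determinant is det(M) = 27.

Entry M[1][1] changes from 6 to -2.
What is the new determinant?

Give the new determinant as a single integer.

Answer: -5

Derivation:
det is linear in row 1: changing M[1][1] by delta changes det by delta * cofactor(1,1).
Cofactor C_11 = (-1)^(1+1) * minor(1,1) = 4
Entry delta = -2 - 6 = -8
Det delta = -8 * 4 = -32
New det = 27 + -32 = -5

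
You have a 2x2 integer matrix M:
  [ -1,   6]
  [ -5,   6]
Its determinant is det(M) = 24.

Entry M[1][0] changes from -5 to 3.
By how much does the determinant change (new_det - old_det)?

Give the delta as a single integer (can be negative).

Answer: -48

Derivation:
Cofactor C_10 = -6
Entry delta = 3 - -5 = 8
Det delta = entry_delta * cofactor = 8 * -6 = -48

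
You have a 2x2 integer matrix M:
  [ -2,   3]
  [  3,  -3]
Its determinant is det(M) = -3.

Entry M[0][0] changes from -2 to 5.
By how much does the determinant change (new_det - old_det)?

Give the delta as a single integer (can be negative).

Cofactor C_00 = -3
Entry delta = 5 - -2 = 7
Det delta = entry_delta * cofactor = 7 * -3 = -21

Answer: -21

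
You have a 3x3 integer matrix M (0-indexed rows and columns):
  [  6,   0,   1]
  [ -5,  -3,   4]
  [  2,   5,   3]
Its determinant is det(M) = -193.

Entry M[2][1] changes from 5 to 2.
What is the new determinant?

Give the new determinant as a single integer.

det is linear in row 2: changing M[2][1] by delta changes det by delta * cofactor(2,1).
Cofactor C_21 = (-1)^(2+1) * minor(2,1) = -29
Entry delta = 2 - 5 = -3
Det delta = -3 * -29 = 87
New det = -193 + 87 = -106

Answer: -106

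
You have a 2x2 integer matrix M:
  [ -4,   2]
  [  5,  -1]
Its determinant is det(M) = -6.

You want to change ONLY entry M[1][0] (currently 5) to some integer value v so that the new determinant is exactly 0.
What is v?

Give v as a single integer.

Answer: 2

Derivation:
det is linear in entry M[1][0]: det = old_det + (v - 5) * C_10
Cofactor C_10 = -2
Want det = 0: -6 + (v - 5) * -2 = 0
  (v - 5) = 6 / -2 = -3
  v = 5 + (-3) = 2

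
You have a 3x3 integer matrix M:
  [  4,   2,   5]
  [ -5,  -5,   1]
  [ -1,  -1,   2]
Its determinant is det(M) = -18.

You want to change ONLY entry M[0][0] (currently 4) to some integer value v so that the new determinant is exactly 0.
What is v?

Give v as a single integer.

det is linear in entry M[0][0]: det = old_det + (v - 4) * C_00
Cofactor C_00 = -9
Want det = 0: -18 + (v - 4) * -9 = 0
  (v - 4) = 18 / -9 = -2
  v = 4 + (-2) = 2

Answer: 2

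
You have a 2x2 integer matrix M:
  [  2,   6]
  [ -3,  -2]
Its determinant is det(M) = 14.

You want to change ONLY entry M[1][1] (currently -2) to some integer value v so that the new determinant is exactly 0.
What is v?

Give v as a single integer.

det is linear in entry M[1][1]: det = old_det + (v - -2) * C_11
Cofactor C_11 = 2
Want det = 0: 14 + (v - -2) * 2 = 0
  (v - -2) = -14 / 2 = -7
  v = -2 + (-7) = -9

Answer: -9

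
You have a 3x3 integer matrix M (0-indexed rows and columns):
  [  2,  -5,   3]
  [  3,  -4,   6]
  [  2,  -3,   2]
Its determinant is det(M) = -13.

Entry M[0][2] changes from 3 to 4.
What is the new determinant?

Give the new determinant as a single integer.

Answer: -14

Derivation:
det is linear in row 0: changing M[0][2] by delta changes det by delta * cofactor(0,2).
Cofactor C_02 = (-1)^(0+2) * minor(0,2) = -1
Entry delta = 4 - 3 = 1
Det delta = 1 * -1 = -1
New det = -13 + -1 = -14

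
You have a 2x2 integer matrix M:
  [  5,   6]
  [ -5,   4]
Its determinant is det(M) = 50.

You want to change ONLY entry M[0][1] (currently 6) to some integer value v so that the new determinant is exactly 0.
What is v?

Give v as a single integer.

Answer: -4

Derivation:
det is linear in entry M[0][1]: det = old_det + (v - 6) * C_01
Cofactor C_01 = 5
Want det = 0: 50 + (v - 6) * 5 = 0
  (v - 6) = -50 / 5 = -10
  v = 6 + (-10) = -4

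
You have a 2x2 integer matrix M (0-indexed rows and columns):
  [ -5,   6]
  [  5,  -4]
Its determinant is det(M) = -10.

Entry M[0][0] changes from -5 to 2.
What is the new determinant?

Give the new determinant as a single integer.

Answer: -38

Derivation:
det is linear in row 0: changing M[0][0] by delta changes det by delta * cofactor(0,0).
Cofactor C_00 = (-1)^(0+0) * minor(0,0) = -4
Entry delta = 2 - -5 = 7
Det delta = 7 * -4 = -28
New det = -10 + -28 = -38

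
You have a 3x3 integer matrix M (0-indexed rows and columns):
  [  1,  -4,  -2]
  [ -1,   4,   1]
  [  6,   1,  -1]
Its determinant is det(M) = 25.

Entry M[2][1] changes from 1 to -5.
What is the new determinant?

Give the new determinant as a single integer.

Answer: 19

Derivation:
det is linear in row 2: changing M[2][1] by delta changes det by delta * cofactor(2,1).
Cofactor C_21 = (-1)^(2+1) * minor(2,1) = 1
Entry delta = -5 - 1 = -6
Det delta = -6 * 1 = -6
New det = 25 + -6 = 19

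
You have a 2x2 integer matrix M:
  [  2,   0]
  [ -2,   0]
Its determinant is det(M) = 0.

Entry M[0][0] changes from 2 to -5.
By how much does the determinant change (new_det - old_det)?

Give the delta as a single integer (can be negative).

Answer: 0

Derivation:
Cofactor C_00 = 0
Entry delta = -5 - 2 = -7
Det delta = entry_delta * cofactor = -7 * 0 = 0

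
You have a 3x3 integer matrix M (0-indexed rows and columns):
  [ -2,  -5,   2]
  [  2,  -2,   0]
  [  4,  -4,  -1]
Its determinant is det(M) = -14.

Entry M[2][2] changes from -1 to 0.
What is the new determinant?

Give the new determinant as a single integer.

det is linear in row 2: changing M[2][2] by delta changes det by delta * cofactor(2,2).
Cofactor C_22 = (-1)^(2+2) * minor(2,2) = 14
Entry delta = 0 - -1 = 1
Det delta = 1 * 14 = 14
New det = -14 + 14 = 0

Answer: 0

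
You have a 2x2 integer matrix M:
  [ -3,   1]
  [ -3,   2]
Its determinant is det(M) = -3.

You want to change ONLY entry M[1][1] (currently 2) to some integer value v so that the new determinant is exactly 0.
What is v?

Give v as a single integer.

det is linear in entry M[1][1]: det = old_det + (v - 2) * C_11
Cofactor C_11 = -3
Want det = 0: -3 + (v - 2) * -3 = 0
  (v - 2) = 3 / -3 = -1
  v = 2 + (-1) = 1

Answer: 1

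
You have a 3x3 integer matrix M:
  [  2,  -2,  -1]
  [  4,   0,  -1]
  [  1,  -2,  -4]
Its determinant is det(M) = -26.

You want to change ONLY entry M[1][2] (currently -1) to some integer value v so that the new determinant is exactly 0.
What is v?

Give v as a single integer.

Answer: 12

Derivation:
det is linear in entry M[1][2]: det = old_det + (v - -1) * C_12
Cofactor C_12 = 2
Want det = 0: -26 + (v - -1) * 2 = 0
  (v - -1) = 26 / 2 = 13
  v = -1 + (13) = 12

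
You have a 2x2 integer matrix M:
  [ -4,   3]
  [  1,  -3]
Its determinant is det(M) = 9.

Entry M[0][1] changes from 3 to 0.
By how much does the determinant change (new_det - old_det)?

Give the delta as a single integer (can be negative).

Cofactor C_01 = -1
Entry delta = 0 - 3 = -3
Det delta = entry_delta * cofactor = -3 * -1 = 3

Answer: 3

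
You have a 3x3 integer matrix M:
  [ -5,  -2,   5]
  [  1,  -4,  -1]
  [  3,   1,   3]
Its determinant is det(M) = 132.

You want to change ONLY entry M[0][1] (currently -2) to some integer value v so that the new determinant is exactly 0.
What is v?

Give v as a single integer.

det is linear in entry M[0][1]: det = old_det + (v - -2) * C_01
Cofactor C_01 = -6
Want det = 0: 132 + (v - -2) * -6 = 0
  (v - -2) = -132 / -6 = 22
  v = -2 + (22) = 20

Answer: 20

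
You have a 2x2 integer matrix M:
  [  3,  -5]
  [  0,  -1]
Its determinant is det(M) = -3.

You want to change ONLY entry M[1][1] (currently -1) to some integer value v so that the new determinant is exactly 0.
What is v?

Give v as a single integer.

Answer: 0

Derivation:
det is linear in entry M[1][1]: det = old_det + (v - -1) * C_11
Cofactor C_11 = 3
Want det = 0: -3 + (v - -1) * 3 = 0
  (v - -1) = 3 / 3 = 1
  v = -1 + (1) = 0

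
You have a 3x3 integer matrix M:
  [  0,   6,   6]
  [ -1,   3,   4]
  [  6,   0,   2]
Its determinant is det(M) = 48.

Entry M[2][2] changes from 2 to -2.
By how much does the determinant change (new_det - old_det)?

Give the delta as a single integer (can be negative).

Cofactor C_22 = 6
Entry delta = -2 - 2 = -4
Det delta = entry_delta * cofactor = -4 * 6 = -24

Answer: -24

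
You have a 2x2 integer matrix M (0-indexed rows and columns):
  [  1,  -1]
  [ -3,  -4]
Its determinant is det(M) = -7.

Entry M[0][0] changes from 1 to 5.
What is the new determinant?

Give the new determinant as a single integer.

Answer: -23

Derivation:
det is linear in row 0: changing M[0][0] by delta changes det by delta * cofactor(0,0).
Cofactor C_00 = (-1)^(0+0) * minor(0,0) = -4
Entry delta = 5 - 1 = 4
Det delta = 4 * -4 = -16
New det = -7 + -16 = -23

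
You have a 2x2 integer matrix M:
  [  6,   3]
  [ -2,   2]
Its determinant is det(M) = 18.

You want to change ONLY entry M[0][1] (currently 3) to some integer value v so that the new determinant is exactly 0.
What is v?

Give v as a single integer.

Answer: -6

Derivation:
det is linear in entry M[0][1]: det = old_det + (v - 3) * C_01
Cofactor C_01 = 2
Want det = 0: 18 + (v - 3) * 2 = 0
  (v - 3) = -18 / 2 = -9
  v = 3 + (-9) = -6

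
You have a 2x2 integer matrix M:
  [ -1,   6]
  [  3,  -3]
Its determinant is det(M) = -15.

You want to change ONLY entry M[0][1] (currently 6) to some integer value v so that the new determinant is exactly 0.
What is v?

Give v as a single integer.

det is linear in entry M[0][1]: det = old_det + (v - 6) * C_01
Cofactor C_01 = -3
Want det = 0: -15 + (v - 6) * -3 = 0
  (v - 6) = 15 / -3 = -5
  v = 6 + (-5) = 1

Answer: 1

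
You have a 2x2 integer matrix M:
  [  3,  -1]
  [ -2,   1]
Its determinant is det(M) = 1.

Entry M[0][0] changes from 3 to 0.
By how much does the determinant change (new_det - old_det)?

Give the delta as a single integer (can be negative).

Answer: -3

Derivation:
Cofactor C_00 = 1
Entry delta = 0 - 3 = -3
Det delta = entry_delta * cofactor = -3 * 1 = -3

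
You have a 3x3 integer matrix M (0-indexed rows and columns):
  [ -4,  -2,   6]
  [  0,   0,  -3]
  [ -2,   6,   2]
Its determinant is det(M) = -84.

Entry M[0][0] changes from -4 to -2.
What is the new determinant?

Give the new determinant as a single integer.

det is linear in row 0: changing M[0][0] by delta changes det by delta * cofactor(0,0).
Cofactor C_00 = (-1)^(0+0) * minor(0,0) = 18
Entry delta = -2 - -4 = 2
Det delta = 2 * 18 = 36
New det = -84 + 36 = -48

Answer: -48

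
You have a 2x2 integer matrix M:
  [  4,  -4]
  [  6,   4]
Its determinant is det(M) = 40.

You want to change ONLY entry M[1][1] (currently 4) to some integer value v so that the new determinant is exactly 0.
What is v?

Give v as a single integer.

det is linear in entry M[1][1]: det = old_det + (v - 4) * C_11
Cofactor C_11 = 4
Want det = 0: 40 + (v - 4) * 4 = 0
  (v - 4) = -40 / 4 = -10
  v = 4 + (-10) = -6

Answer: -6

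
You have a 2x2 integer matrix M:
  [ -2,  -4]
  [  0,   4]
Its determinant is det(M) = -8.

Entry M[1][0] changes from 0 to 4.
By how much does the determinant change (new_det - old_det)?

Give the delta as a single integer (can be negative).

Answer: 16

Derivation:
Cofactor C_10 = 4
Entry delta = 4 - 0 = 4
Det delta = entry_delta * cofactor = 4 * 4 = 16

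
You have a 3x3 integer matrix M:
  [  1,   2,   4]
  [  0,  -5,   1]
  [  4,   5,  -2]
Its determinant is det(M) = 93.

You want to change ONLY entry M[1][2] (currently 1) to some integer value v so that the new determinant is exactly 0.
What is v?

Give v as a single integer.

Answer: -30

Derivation:
det is linear in entry M[1][2]: det = old_det + (v - 1) * C_12
Cofactor C_12 = 3
Want det = 0: 93 + (v - 1) * 3 = 0
  (v - 1) = -93 / 3 = -31
  v = 1 + (-31) = -30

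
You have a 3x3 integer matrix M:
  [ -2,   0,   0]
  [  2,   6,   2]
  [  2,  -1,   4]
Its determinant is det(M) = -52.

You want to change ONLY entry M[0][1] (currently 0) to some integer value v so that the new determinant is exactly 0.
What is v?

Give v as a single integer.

Answer: -13

Derivation:
det is linear in entry M[0][1]: det = old_det + (v - 0) * C_01
Cofactor C_01 = -4
Want det = 0: -52 + (v - 0) * -4 = 0
  (v - 0) = 52 / -4 = -13
  v = 0 + (-13) = -13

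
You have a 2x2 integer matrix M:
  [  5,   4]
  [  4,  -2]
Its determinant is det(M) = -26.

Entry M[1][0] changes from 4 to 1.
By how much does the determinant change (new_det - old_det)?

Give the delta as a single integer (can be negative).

Cofactor C_10 = -4
Entry delta = 1 - 4 = -3
Det delta = entry_delta * cofactor = -3 * -4 = 12

Answer: 12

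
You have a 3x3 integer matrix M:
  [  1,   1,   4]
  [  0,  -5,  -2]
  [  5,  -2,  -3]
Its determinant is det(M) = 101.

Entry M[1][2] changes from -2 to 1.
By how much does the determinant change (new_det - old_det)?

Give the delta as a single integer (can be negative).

Cofactor C_12 = 7
Entry delta = 1 - -2 = 3
Det delta = entry_delta * cofactor = 3 * 7 = 21

Answer: 21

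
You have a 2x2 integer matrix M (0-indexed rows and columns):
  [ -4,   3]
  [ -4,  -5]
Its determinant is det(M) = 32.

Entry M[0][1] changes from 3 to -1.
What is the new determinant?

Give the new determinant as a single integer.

det is linear in row 0: changing M[0][1] by delta changes det by delta * cofactor(0,1).
Cofactor C_01 = (-1)^(0+1) * minor(0,1) = 4
Entry delta = -1 - 3 = -4
Det delta = -4 * 4 = -16
New det = 32 + -16 = 16

Answer: 16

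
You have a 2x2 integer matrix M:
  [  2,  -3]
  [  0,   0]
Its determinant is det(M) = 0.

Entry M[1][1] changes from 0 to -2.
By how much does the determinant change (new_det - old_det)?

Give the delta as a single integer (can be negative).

Cofactor C_11 = 2
Entry delta = -2 - 0 = -2
Det delta = entry_delta * cofactor = -2 * 2 = -4

Answer: -4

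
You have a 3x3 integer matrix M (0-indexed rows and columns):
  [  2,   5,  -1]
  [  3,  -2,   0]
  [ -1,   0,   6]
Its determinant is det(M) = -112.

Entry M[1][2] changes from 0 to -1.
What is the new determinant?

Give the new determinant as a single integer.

det is linear in row 1: changing M[1][2] by delta changes det by delta * cofactor(1,2).
Cofactor C_12 = (-1)^(1+2) * minor(1,2) = -5
Entry delta = -1 - 0 = -1
Det delta = -1 * -5 = 5
New det = -112 + 5 = -107

Answer: -107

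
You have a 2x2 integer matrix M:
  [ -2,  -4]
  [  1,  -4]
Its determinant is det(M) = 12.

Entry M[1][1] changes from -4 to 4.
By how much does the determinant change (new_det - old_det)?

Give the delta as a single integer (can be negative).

Cofactor C_11 = -2
Entry delta = 4 - -4 = 8
Det delta = entry_delta * cofactor = 8 * -2 = -16

Answer: -16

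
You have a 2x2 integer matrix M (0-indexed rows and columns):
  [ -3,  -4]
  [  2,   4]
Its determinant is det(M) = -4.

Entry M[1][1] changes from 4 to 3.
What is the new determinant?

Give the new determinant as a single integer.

Answer: -1

Derivation:
det is linear in row 1: changing M[1][1] by delta changes det by delta * cofactor(1,1).
Cofactor C_11 = (-1)^(1+1) * minor(1,1) = -3
Entry delta = 3 - 4 = -1
Det delta = -1 * -3 = 3
New det = -4 + 3 = -1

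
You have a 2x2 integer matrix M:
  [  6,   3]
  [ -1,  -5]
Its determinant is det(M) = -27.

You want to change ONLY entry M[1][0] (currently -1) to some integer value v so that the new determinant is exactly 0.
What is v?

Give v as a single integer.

Answer: -10

Derivation:
det is linear in entry M[1][0]: det = old_det + (v - -1) * C_10
Cofactor C_10 = -3
Want det = 0: -27 + (v - -1) * -3 = 0
  (v - -1) = 27 / -3 = -9
  v = -1 + (-9) = -10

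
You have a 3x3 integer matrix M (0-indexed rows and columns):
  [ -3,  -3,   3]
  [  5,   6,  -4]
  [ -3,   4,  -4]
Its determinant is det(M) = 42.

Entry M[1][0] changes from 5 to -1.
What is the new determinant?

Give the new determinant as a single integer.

Answer: 42

Derivation:
det is linear in row 1: changing M[1][0] by delta changes det by delta * cofactor(1,0).
Cofactor C_10 = (-1)^(1+0) * minor(1,0) = 0
Entry delta = -1 - 5 = -6
Det delta = -6 * 0 = 0
New det = 42 + 0 = 42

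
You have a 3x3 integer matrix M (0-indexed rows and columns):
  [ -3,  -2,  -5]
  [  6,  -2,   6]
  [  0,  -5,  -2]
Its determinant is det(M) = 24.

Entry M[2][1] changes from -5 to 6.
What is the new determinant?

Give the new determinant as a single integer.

det is linear in row 2: changing M[2][1] by delta changes det by delta * cofactor(2,1).
Cofactor C_21 = (-1)^(2+1) * minor(2,1) = -12
Entry delta = 6 - -5 = 11
Det delta = 11 * -12 = -132
New det = 24 + -132 = -108

Answer: -108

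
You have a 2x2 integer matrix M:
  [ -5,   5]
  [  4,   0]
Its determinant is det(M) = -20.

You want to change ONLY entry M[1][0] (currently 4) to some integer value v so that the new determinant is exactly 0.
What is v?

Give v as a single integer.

Answer: 0

Derivation:
det is linear in entry M[1][0]: det = old_det + (v - 4) * C_10
Cofactor C_10 = -5
Want det = 0: -20 + (v - 4) * -5 = 0
  (v - 4) = 20 / -5 = -4
  v = 4 + (-4) = 0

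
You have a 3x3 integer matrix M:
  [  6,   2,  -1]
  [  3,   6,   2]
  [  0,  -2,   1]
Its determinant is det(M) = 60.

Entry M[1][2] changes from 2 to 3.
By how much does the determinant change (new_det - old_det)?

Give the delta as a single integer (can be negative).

Answer: 12

Derivation:
Cofactor C_12 = 12
Entry delta = 3 - 2 = 1
Det delta = entry_delta * cofactor = 1 * 12 = 12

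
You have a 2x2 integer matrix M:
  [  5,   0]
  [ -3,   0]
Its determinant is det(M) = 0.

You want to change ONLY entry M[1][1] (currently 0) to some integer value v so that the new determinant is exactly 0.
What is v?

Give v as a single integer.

Answer: 0

Derivation:
det is linear in entry M[1][1]: det = old_det + (v - 0) * C_11
Cofactor C_11 = 5
Want det = 0: 0 + (v - 0) * 5 = 0
  (v - 0) = 0 / 5 = 0
  v = 0 + (0) = 0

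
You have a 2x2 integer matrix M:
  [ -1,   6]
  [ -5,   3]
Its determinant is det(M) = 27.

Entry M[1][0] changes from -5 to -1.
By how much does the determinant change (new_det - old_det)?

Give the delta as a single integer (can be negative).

Answer: -24

Derivation:
Cofactor C_10 = -6
Entry delta = -1 - -5 = 4
Det delta = entry_delta * cofactor = 4 * -6 = -24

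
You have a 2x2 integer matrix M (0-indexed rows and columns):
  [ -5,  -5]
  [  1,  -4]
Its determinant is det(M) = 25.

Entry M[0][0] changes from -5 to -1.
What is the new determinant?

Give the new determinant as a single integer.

det is linear in row 0: changing M[0][0] by delta changes det by delta * cofactor(0,0).
Cofactor C_00 = (-1)^(0+0) * minor(0,0) = -4
Entry delta = -1 - -5 = 4
Det delta = 4 * -4 = -16
New det = 25 + -16 = 9

Answer: 9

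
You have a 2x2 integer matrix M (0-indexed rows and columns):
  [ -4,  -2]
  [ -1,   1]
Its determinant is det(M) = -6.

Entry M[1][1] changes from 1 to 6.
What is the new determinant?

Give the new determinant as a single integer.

Answer: -26

Derivation:
det is linear in row 1: changing M[1][1] by delta changes det by delta * cofactor(1,1).
Cofactor C_11 = (-1)^(1+1) * minor(1,1) = -4
Entry delta = 6 - 1 = 5
Det delta = 5 * -4 = -20
New det = -6 + -20 = -26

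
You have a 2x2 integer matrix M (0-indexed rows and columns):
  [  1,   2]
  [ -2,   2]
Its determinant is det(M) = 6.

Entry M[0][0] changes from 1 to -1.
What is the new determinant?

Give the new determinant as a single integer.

det is linear in row 0: changing M[0][0] by delta changes det by delta * cofactor(0,0).
Cofactor C_00 = (-1)^(0+0) * minor(0,0) = 2
Entry delta = -1 - 1 = -2
Det delta = -2 * 2 = -4
New det = 6 + -4 = 2

Answer: 2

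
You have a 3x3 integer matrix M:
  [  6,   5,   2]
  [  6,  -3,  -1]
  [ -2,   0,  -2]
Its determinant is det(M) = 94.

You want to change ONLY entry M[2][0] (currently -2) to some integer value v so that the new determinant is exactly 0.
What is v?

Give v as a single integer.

det is linear in entry M[2][0]: det = old_det + (v - -2) * C_20
Cofactor C_20 = 1
Want det = 0: 94 + (v - -2) * 1 = 0
  (v - -2) = -94 / 1 = -94
  v = -2 + (-94) = -96

Answer: -96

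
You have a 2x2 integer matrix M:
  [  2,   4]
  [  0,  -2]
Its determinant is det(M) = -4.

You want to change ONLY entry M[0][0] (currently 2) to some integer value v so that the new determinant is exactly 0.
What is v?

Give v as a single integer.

det is linear in entry M[0][0]: det = old_det + (v - 2) * C_00
Cofactor C_00 = -2
Want det = 0: -4 + (v - 2) * -2 = 0
  (v - 2) = 4 / -2 = -2
  v = 2 + (-2) = 0

Answer: 0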